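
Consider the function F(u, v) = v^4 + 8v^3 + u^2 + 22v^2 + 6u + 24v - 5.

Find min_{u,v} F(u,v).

-23

F(u,v) separates as P(u) + Q(v) − 5, so its minimum is min P + min Q − 5.
P'(u) = 2u + 6 vanishes at u ∈ {-3}; Q'(v) = 4(v + 1)(v + 2)(v + 3) vanishes at v ∈ {-3, -2, -1}.
Local minima of P (where P''>0): P(-3)=-9. Local minima of Q: Q(-3)=-9, Q(-1)=-9.
So the global minimum of F is P(-3) + Q(-3) − 5 = -9 − 9 − 5 = -23, attained at (-3, -3).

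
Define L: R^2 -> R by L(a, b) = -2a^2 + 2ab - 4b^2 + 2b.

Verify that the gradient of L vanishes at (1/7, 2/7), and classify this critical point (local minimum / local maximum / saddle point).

∇L = (-4a + 2b, 2a - 8b + 2); substituting (1/7, 2/7) gives ∇L = (0, 0), so (1/7, 2/7) is indeed a critical point.
The Hessian of L is constant: H = [[-4, 2], [2, -8]].
det(H) = (-4)·(-8) − 2² = 28.
det(H) > 0 and tr(H) = -12 < 0, so H is negative definite and the point is a local maximum.

local maximum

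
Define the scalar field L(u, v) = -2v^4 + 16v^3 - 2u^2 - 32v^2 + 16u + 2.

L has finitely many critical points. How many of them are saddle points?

L separates as a function of u plus a function of v, so ∇L=0 decouples.
∂L/∂u = -4(u - 4) = 0 at u ∈ {4}; ∂L/∂v = -8v(v - 4)(v - 2) = 0 at v ∈ {0, 2, 4}.
The Hessian is diagonal: diag(L_uu, L_vv). Second derivatives: L_uu(4)=-4; L_vv(0)=-64, L_vv(2)=32, L_vv(4)=-64.
Saddle points occur where the two diagonal entries have opposite signs: (4, 2). Count: 1.

1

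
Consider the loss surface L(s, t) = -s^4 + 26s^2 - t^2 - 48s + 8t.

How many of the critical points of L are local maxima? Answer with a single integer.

L separates as a function of s plus a function of t, so ∇L=0 decouples.
∂L/∂s = -4(s - 3)(s - 1)(s + 4) = 0 at s ∈ {-4, 1, 3}; ∂L/∂t = -2(t - 4) = 0 at t ∈ {4}.
The Hessian is diagonal: diag(L_ss, L_tt). Second derivatives: L_ss(-4)=-140, L_ss(1)=40, L_ss(3)=-56; L_tt(4)=-2.
Local maxima occur where both diagonal entries negative: (-4, 4), (3, 4). Count: 2.

2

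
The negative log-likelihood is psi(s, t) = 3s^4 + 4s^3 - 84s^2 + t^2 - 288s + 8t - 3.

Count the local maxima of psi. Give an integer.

psi separates as a function of s plus a function of t, so ∇psi=0 decouples.
∂psi/∂s = 12(s - 4)(s + 2)(s + 3) = 0 at s ∈ {-3, -2, 4}; ∂psi/∂t = 2(t + 4) = 0 at t ∈ {-4}.
The Hessian is diagonal: diag(psi_ss, psi_tt). Second derivatives: psi_ss(-3)=84, psi_ss(-2)=-72, psi_ss(4)=504; psi_tt(-4)=2.
Local maxima occur where both diagonal entries negative: none. Count: 0.

0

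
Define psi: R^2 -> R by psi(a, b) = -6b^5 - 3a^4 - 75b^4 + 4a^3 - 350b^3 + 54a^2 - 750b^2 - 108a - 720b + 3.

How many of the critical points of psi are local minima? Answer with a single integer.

2

psi separates as a function of a plus a function of b, so ∇psi=0 decouples.
∂psi/∂a = -12(a - 3)(a - 1)(a + 3) = 0 at a ∈ {-3, 1, 3}; ∂psi/∂b = -30(b + 1)(b + 2)(b + 3)(b + 4) = 0 at b ∈ {-4, -3, -2, -1}.
The Hessian is diagonal: diag(psi_aa, psi_bb). Second derivatives: psi_aa(-3)=-288, psi_aa(1)=96, psi_aa(3)=-144; psi_bb(-4)=180, psi_bb(-3)=-60, psi_bb(-2)=60, psi_bb(-1)=-180.
Local minima occur where both diagonal entries positive: (1, -4), (1, -2). Count: 2.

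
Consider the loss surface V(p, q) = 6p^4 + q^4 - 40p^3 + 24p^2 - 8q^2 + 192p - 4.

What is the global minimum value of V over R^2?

V(p,q) separates as A(p) + B(q) − 4, so its minimum is min A + min B − 4.
A'(p) = 24(p - 4)(p - 2)(p + 1) vanishes at p ∈ {-1, 2, 4}; B'(q) = 4q(q - 2)(q + 2) vanishes at q ∈ {-2, 0, 2}.
Local minima of A (where A''>0): A(-1)=-122, A(4)=128. Local minima of B: B(-2)=-16, B(2)=-16.
So the global minimum of V is A(-1) + B(-2) − 4 = -122 − 16 − 4 = -142, attained at (-1, -2).

-142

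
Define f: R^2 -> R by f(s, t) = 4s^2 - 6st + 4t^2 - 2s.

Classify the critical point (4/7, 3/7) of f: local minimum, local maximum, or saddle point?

local minimum

The Hessian of f is constant: H = [[8, -6], [-6, 8]].
det(H) = 8·8 − (-6)² = 28.
det(H) > 0 and tr(H) = 16 > 0, so H is positive definite and the point is a local minimum.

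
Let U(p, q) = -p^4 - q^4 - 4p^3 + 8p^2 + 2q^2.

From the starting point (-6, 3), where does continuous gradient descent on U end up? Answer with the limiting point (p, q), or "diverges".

U is separable, so gradient descent decouples: p follows -∂U/∂p, q follows -∂U/∂q.
∂U/∂p = -4p(p - 1)(p + 4); at p=-6 this is 336, so p decreases.
∂U/∂q = -4q(q - 1)(q + 1); at q=3 this is -96, so q increases.
The p-coordinate has no critical point in that direction and runs off to infinity.

diverges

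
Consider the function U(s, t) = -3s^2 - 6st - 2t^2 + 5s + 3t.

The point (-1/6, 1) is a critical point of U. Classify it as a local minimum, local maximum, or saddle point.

saddle point

The Hessian of U is constant: H = [[-6, -6], [-6, -4]].
det(H) = (-6)·(-4) − (-6)² = -12.
Since det(H) < 0, H is indefinite and the critical point is a saddle point.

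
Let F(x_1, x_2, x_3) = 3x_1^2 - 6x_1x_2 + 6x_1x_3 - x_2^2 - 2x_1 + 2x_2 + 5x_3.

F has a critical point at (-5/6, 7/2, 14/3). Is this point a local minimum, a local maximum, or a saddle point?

saddle point

The Hessian is constant: H = [[6, -6, 6], [-6, -2, 0], [6, 0, 0]].
Leading principal minors: Δ₁ = 6, Δ₂ = -48, Δ₃ = 72.
The minors fit neither the all-positive nor the alternating-sign pattern, so H is indefinite: a saddle point.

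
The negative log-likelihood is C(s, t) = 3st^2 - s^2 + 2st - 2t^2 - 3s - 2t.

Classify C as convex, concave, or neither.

neither

The term 3st^2 is cubic, so the Hessian is not constant.
∂²C/∂t² = 6s - 4, which takes both signs as s varies (negative for sufficiently negative s). A diagonal entry of the Hessian changing sign means the Hessian is neither positive- nor negative-semidefinite on all of R^2.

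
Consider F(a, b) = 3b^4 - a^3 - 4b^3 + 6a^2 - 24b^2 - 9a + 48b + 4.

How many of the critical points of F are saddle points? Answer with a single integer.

3

F separates as a function of a plus a function of b, so ∇F=0 decouples.
∂F/∂a = -3(a - 3)(a - 1) = 0 at a ∈ {1, 3}; ∂F/∂b = 12(b - 2)(b - 1)(b + 2) = 0 at b ∈ {-2, 1, 2}.
The Hessian is diagonal: diag(F_aa, F_bb). Second derivatives: F_aa(1)=6, F_aa(3)=-6; F_bb(-2)=144, F_bb(1)=-36, F_bb(2)=48.
Saddle points occur where the two diagonal entries have opposite signs: (1, 1), (3, -2), (3, 2). Count: 3.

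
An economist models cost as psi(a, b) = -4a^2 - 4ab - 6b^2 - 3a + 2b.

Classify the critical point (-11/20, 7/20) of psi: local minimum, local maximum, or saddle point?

The Hessian of psi is constant: H = [[-8, -4], [-4, -12]].
det(H) = (-8)·(-12) − (-4)² = 80.
det(H) > 0 and tr(H) = -20 < 0, so H is negative definite and the point is a local maximum.

local maximum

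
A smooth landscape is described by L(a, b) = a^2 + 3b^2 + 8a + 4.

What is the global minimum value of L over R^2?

L(a,b) separates as P(a) + Q(b) + 4, so its minimum is min P + min Q + 4.
P'(a) = 2a + 8 vanishes at a ∈ {-4}; Q'(b) = 6b vanishes at b ∈ {0}.
Local minima of P (where P''>0): P(-4)=-16. Local minima of Q: Q(0)=0.
So the global minimum of L is P(-4) + Q(0) + 4 = -16 + 0 + 4 = -12, attained at (-4, 0).

-12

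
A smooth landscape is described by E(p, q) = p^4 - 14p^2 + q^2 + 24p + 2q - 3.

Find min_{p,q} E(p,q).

-121

E(p,q) separates as A(p) + B(q) − 3, so its minimum is min A + min B − 3.
A'(p) = 4(p - 2)(p - 1)(p + 3) vanishes at p ∈ {-3, 1, 2}; B'(q) = 2q + 2 vanishes at q ∈ {-1}.
Local minima of A (where A''>0): A(-3)=-117, A(2)=8. Local minima of B: B(-1)=-1.
So the global minimum of E is A(-3) + B(-1) − 3 = -117 − 1 − 3 = -121, attained at (-3, -1).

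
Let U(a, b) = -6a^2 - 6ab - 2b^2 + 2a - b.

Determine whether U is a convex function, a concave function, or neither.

concave

U is quadratic, so its Hessian is the constant matrix H = [[-12, -6], [-6, -4]].
det(H) = 12, tr(H) = -16.
det(H) > 0 and tr(H) < 0, so H is negative definite everywhere: concave.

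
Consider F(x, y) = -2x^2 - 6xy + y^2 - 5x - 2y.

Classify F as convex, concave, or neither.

F is quadratic, so its Hessian is the constant matrix H = [[-4, -6], [-6, 2]].
det(H) = -44, tr(H) = -2.
det(H) < 0, so H is indefinite: neither convex nor concave.

neither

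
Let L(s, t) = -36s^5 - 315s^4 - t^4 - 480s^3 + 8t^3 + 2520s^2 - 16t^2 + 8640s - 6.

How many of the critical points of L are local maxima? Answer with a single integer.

L separates as a function of s plus a function of t, so ∇L=0 decouples.
∂L/∂s = -180(s - 2)(s + 2)(s + 3)(s + 4) = 0 at s ∈ {-4, -3, -2, 2}; ∂L/∂t = -4t(t - 4)(t - 2) = 0 at t ∈ {0, 2, 4}.
The Hessian is diagonal: diag(L_ss, L_tt). Second derivatives: L_ss(-4)=2160, L_ss(-3)=-900, L_ss(-2)=1440, L_ss(2)=-21600; L_tt(0)=-32, L_tt(2)=16, L_tt(4)=-32.
Local maxima occur where both diagonal entries negative: (-3, 0), (-3, 4), (2, 0), (2, 4). Count: 4.

4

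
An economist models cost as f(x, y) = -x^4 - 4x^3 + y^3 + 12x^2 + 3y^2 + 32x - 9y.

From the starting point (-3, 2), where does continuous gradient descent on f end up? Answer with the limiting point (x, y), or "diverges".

f is separable, so gradient descent decouples: x follows -∂f/∂x, y follows -∂f/∂y.
∂f/∂x = -4(x - 2)(x + 1)(x + 4); at x=-3 this is -40, so x increases.
∂f/∂y = 3(y - 1)(y + 3); at y=2 this is 15, so y decreases.
x converges to its nearest critical value -1 (a local min of the x-part); y converges to 1. The iterate converges to (-1, 1).

(-1, 1)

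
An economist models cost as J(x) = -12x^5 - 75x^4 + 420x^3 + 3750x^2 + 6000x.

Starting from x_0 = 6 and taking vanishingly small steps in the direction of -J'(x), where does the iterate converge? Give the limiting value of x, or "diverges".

J'(x) = -60(x - 5)(x + 1)(x + 4)(x + 5), so J'(6) = -46200.
Gradient descent moves in the -J' direction, i.e. x is increasing.
There is no critical point above x=6, and J' keeps the same sign, so the iterate runs off to +∞.

diverges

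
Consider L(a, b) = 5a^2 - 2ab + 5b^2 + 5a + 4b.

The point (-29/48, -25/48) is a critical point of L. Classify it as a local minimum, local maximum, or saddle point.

The Hessian of L is constant: H = [[10, -2], [-2, 10]].
det(H) = 10·10 − (-2)² = 96.
det(H) > 0 and tr(H) = 20 > 0, so H is positive definite and the point is a local minimum.

local minimum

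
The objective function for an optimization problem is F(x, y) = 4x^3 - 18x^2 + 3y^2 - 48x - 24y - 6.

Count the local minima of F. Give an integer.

1

F separates as a function of x plus a function of y, so ∇F=0 decouples.
∂F/∂x = 12(x - 4)(x + 1) = 0 at x ∈ {-1, 4}; ∂F/∂y = 6(y - 4) = 0 at y ∈ {4}.
The Hessian is diagonal: diag(F_xx, F_yy). Second derivatives: F_xx(-1)=-60, F_xx(4)=60; F_yy(4)=6.
Local minima occur where both diagonal entries positive: (4, 4). Count: 1.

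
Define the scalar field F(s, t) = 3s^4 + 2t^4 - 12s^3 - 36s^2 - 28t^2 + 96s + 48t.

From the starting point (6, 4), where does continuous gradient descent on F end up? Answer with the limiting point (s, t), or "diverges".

(4, 2)

F is separable, so gradient descent decouples: s follows -∂F/∂s, t follows -∂F/∂t.
∂F/∂s = 12(s - 4)(s - 1)(s + 2); at s=6 this is 960, so s decreases.
∂F/∂t = 8(t - 2)(t - 1)(t + 3); at t=4 this is 336, so t decreases.
s converges to its nearest critical value 4 (a local min of the s-part); t converges to 2. The iterate converges to (4, 2).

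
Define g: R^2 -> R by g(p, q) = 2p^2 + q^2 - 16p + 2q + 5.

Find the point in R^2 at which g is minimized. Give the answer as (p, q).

g(p,q) separates as A(p) + B(q) + 5, so its minimum is min A + min B + 5.
A'(p) = 4p - 16 vanishes at p ∈ {4}; B'(q) = 2q + 2 vanishes at q ∈ {-1}.
Local minima of A (where A''>0): A(4)=-32. Local minima of B: B(-1)=-1.
So the global minimum of g is A(4) + B(-1) + 5 = -32 − 1 + 5 = -28, attained at (4, -1).

(4, -1)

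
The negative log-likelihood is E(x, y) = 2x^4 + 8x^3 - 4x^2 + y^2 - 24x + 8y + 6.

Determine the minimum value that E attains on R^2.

E(x,y) separates as P(x) + Q(y) + 6, so its minimum is min P + min Q + 6.
P'(x) = 8(x - 1)(x + 1)(x + 3) vanishes at x ∈ {-3, -1, 1}; Q'(y) = 2y + 8 vanishes at y ∈ {-4}.
Local minima of P (where P''>0): P(-3)=-18, P(1)=-18. Local minima of Q: Q(-4)=-16.
So the global minimum of E is P(-3) + Q(-4) + 6 = -18 − 16 + 6 = -28, attained at (-3, -4).

-28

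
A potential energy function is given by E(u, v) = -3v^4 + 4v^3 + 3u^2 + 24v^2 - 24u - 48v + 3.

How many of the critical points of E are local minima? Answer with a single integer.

E separates as a function of u plus a function of v, so ∇E=0 decouples.
∂E/∂u = 6(u - 4) = 0 at u ∈ {4}; ∂E/∂v = -12(v - 2)(v - 1)(v + 2) = 0 at v ∈ {-2, 1, 2}.
The Hessian is diagonal: diag(E_uu, E_vv). Second derivatives: E_uu(4)=6; E_vv(-2)=-144, E_vv(1)=36, E_vv(2)=-48.
Local minima occur where both diagonal entries positive: (4, 1). Count: 1.

1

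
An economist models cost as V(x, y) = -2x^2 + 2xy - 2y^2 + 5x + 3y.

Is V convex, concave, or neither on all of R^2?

V is quadratic, so its Hessian is the constant matrix H = [[-4, 2], [2, -4]].
det(H) = 12, tr(H) = -8.
det(H) > 0 and tr(H) < 0, so H is negative definite everywhere: concave.

concave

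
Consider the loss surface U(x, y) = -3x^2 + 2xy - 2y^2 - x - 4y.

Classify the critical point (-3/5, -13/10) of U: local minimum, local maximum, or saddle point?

The Hessian of U is constant: H = [[-6, 2], [2, -4]].
det(H) = (-6)·(-4) − 2² = 20.
det(H) > 0 and tr(H) = -10 < 0, so H is negative definite and the point is a local maximum.

local maximum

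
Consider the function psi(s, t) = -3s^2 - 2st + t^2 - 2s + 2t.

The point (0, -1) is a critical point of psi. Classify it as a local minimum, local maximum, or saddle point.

saddle point

The Hessian of psi is constant: H = [[-6, -2], [-2, 2]].
det(H) = (-6)·2 − (-2)² = -16.
Since det(H) < 0, H is indefinite and the critical point is a saddle point.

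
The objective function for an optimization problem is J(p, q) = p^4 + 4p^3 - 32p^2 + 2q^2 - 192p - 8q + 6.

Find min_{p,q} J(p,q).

-770

J(p,q) separates as A(p) + B(q) + 6, so its minimum is min A + min B + 6.
A'(p) = 4(p - 4)(p + 3)(p + 4) vanishes at p ∈ {-4, -3, 4}; B'(q) = 4q - 8 vanishes at q ∈ {2}.
Local minima of A (where A''>0): A(-4)=256, A(4)=-768. Local minima of B: B(2)=-8.
So the global minimum of J is A(4) + B(2) + 6 = -768 − 8 + 6 = -770, attained at (4, 2).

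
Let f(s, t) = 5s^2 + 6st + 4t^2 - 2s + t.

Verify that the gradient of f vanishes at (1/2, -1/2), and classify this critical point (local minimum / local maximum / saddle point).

∇f = (10s + 6t - 2, 6s + 8t + 1); substituting (1/2, -1/2) gives ∇f = (0, 0), so (1/2, -1/2) is indeed a critical point.
The Hessian of f is constant: H = [[10, 6], [6, 8]].
det(H) = 10·8 − 6² = 44.
det(H) > 0 and tr(H) = 18 > 0, so H is positive definite and the point is a local minimum.

local minimum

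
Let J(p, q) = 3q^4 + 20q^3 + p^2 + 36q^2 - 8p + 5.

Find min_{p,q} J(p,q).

J(p,q) separates as A(p) + B(q) + 5, so its minimum is min A + min B + 5.
A'(p) = 2p - 8 vanishes at p ∈ {4}; B'(q) = 12q(q + 2)(q + 3) vanishes at q ∈ {-3, -2, 0}.
Local minima of A (where A''>0): A(4)=-16. Local minima of B: B(-3)=27, B(0)=0.
So the global minimum of J is A(4) + B(0) + 5 = -16 + 0 + 5 = -11, attained at (4, 0).

-11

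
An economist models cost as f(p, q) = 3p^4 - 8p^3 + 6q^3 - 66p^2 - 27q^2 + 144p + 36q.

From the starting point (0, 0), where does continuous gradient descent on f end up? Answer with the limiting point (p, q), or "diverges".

diverges

f is separable, so gradient descent decouples: p follows -∂f/∂p, q follows -∂f/∂q.
∂f/∂p = 12(p - 4)(p - 1)(p + 3); at p=0 this is 144, so p decreases.
∂f/∂q = 18(q - 2)(q - 1); at q=0 this is 36, so q decreases.
The q-coordinate has no critical point in that direction and runs off to infinity.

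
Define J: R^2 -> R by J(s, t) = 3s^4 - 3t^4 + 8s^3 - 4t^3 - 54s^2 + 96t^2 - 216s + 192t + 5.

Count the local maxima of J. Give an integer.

J separates as a function of s plus a function of t, so ∇J=0 decouples.
∂J/∂s = 12(s - 3)(s + 2)(s + 3) = 0 at s ∈ {-3, -2, 3}; ∂J/∂t = -12(t - 4)(t + 1)(t + 4) = 0 at t ∈ {-4, -1, 4}.
The Hessian is diagonal: diag(J_ss, J_tt). Second derivatives: J_ss(-3)=72, J_ss(-2)=-60, J_ss(3)=360; J_tt(-4)=-288, J_tt(-1)=180, J_tt(4)=-480.
Local maxima occur where both diagonal entries negative: (-2, -4), (-2, 4). Count: 2.

2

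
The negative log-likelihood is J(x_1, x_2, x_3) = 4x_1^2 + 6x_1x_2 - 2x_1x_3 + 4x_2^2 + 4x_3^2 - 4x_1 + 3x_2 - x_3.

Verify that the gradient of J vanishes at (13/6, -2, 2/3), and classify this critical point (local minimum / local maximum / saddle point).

local minimum

∇J = (8x_1 + 6x_2 - 2x_3 - 4, 6x_1 + 8x_2 + 3, -2x_1 + 8x_3 - 1); substituting (13/6, -2, 2/3) gives ∇J = (0, 0, 0), so (13/6, -2, 2/3) is indeed a critical point.
The Hessian is constant: H = [[8, 6, -2], [6, 8, 0], [-2, 0, 8]].
Leading principal minors: Δ₁ = 8, Δ₂ = 28, Δ₃ = 192.
All leading minors are positive, so H is positive definite: a local minimum.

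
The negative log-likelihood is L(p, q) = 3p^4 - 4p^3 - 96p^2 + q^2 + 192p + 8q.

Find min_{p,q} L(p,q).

L(p,q) separates as A(p) + B(q), so its minimum is min A + min B.
A'(p) = 12(p - 4)(p - 1)(p + 4) vanishes at p ∈ {-4, 1, 4}; B'(q) = 2q + 8 vanishes at q ∈ {-4}.
Local minima of A (where A''>0): A(-4)=-1280, A(4)=-256. Local minima of B: B(-4)=-16.
So the global minimum of L is A(-4) + B(-4) = -1280 − 16 = -1296, attained at (-4, -4).

-1296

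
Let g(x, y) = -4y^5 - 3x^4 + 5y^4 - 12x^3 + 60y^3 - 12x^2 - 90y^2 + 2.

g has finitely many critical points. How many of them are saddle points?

g separates as a function of x plus a function of y, so ∇g=0 decouples.
∂g/∂x = -12x(x + 1)(x + 2) = 0 at x ∈ {-2, -1, 0}; ∂g/∂y = -20y(y - 3)(y - 1)(y + 3) = 0 at y ∈ {-3, 0, 1, 3}.
The Hessian is diagonal: diag(g_xx, g_yy). Second derivatives: g_xx(-2)=-24, g_xx(-1)=12, g_xx(0)=-24; g_yy(-3)=1440, g_yy(0)=-180, g_yy(1)=160, g_yy(3)=-720.
Saddle points occur where the two diagonal entries have opposite signs: (-2, -3), (-2, 1), (-1, 0), (-1, 3), (0, -3), (0, 1). Count: 6.

6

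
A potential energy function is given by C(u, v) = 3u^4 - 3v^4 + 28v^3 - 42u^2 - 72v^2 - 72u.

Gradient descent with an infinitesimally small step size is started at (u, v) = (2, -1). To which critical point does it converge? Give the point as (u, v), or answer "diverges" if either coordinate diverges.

C is separable, so gradient descent decouples: u follows -∂C/∂u, v follows -∂C/∂v.
∂C/∂u = 12(u - 3)(u + 1)(u + 2); at u=2 this is -144, so u increases.
∂C/∂v = -12v(v - 4)(v - 3); at v=-1 this is 240, so v decreases.
The v-coordinate has no critical point in that direction and runs off to infinity.

diverges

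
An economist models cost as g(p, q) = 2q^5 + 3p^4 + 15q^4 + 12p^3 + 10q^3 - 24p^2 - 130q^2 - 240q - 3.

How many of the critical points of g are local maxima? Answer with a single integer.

2

g separates as a function of p plus a function of q, so ∇g=0 decouples.
∂g/∂p = 12p(p - 1)(p + 4) = 0 at p ∈ {-4, 0, 1}; ∂g/∂q = 10(q - 2)(q + 1)(q + 3)(q + 4) = 0 at q ∈ {-4, -3, -1, 2}.
The Hessian is diagonal: diag(g_pp, g_qq). Second derivatives: g_pp(-4)=240, g_pp(0)=-48, g_pp(1)=60; g_qq(-4)=-180, g_qq(-3)=100, g_qq(-1)=-180, g_qq(2)=900.
Local maxima occur where both diagonal entries negative: (0, -4), (0, -1). Count: 2.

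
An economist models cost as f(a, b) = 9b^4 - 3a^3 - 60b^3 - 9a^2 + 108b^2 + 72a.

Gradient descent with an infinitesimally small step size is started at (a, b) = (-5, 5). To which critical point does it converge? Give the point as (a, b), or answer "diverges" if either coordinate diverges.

(-4, 3)

f is separable, so gradient descent decouples: a follows -∂f/∂a, b follows -∂f/∂b.
∂f/∂a = -9(a - 2)(a + 4); at a=-5 this is -63, so a increases.
∂f/∂b = 36b(b - 3)(b - 2); at b=5 this is 1080, so b decreases.
a converges to its nearest critical value -4 (a local min of the a-part); b converges to 3. The iterate converges to (-4, 3).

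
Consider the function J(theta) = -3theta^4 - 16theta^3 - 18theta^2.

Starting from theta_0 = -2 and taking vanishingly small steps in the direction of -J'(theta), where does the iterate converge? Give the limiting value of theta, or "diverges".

-1

J'(theta) = -12theta(theta + 1)(theta + 3), so J'(-2) = -24.
Gradient descent moves in the -J' direction, i.e. theta is increasing.
The nearest critical point in that direction is theta = -1, where J'' = 24 > 0 (a local minimum). The iterate converges there.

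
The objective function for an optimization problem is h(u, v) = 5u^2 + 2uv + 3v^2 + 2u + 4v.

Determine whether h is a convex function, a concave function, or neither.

convex

h is quadratic, so its Hessian is the constant matrix H = [[10, 2], [2, 6]].
det(H) = 56, tr(H) = 16.
det(H) > 0 and tr(H) > 0, so H is positive definite everywhere: convex.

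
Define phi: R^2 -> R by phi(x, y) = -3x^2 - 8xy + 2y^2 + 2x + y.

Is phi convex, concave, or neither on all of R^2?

phi is quadratic, so its Hessian is the constant matrix H = [[-6, -8], [-8, 4]].
det(H) = -88, tr(H) = -2.
det(H) < 0, so H is indefinite: neither convex nor concave.

neither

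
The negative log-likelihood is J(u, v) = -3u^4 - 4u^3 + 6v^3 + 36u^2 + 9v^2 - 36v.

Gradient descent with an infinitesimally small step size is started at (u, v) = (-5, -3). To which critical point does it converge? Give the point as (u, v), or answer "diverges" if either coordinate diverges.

J is separable, so gradient descent decouples: u follows -∂J/∂u, v follows -∂J/∂v.
∂J/∂u = -12u(u - 2)(u + 3); at u=-5 this is 840, so u decreases.
∂J/∂v = 18(v - 1)(v + 2); at v=-3 this is 72, so v decreases.
The u-coordinate has no critical point in that direction and runs off to infinity.

diverges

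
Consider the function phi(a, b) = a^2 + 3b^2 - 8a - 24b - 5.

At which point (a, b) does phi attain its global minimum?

phi(a,b) separates as P(a) + Q(b) − 5, so its minimum is min P + min Q − 5.
P'(a) = 2a - 8 vanishes at a ∈ {4}; Q'(b) = 6b - 24 vanishes at b ∈ {4}.
Local minima of P (where P''>0): P(4)=-16. Local minima of Q: Q(4)=-48.
So the global minimum of phi is P(4) + Q(4) − 5 = -16 − 48 − 5 = -69, attained at (4, 4).

(4, 4)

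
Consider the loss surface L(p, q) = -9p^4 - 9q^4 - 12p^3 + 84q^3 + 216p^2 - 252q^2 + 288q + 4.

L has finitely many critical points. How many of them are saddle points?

4

L separates as a function of p plus a function of q, so ∇L=0 decouples.
∂L/∂p = -36p(p - 3)(p + 4) = 0 at p ∈ {-4, 0, 3}; ∂L/∂q = -36(q - 4)(q - 2)(q - 1) = 0 at q ∈ {1, 2, 4}.
The Hessian is diagonal: diag(L_pp, L_qq). Second derivatives: L_pp(-4)=-1008, L_pp(0)=432, L_pp(3)=-756; L_qq(1)=-108, L_qq(2)=72, L_qq(4)=-216.
Saddle points occur where the two diagonal entries have opposite signs: (-4, 2), (0, 1), (0, 4), (3, 2). Count: 4.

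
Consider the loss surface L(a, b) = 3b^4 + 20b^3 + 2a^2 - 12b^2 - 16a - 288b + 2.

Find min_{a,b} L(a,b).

-446

L(a,b) separates as P(a) + Q(b) + 2, so its minimum is min P + min Q + 2.
P'(a) = 4a - 16 vanishes at a ∈ {4}; Q'(b) = 12(b - 2)(b + 3)(b + 4) vanishes at b ∈ {-4, -3, 2}.
Local minima of P (where P''>0): P(4)=-32. Local minima of Q: Q(-4)=448, Q(2)=-416.
So the global minimum of L is P(4) + Q(2) + 2 = -32 − 416 + 2 = -446, attained at (4, 2).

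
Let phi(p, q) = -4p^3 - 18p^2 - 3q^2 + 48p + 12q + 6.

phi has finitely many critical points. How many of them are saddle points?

1

phi separates as a function of p plus a function of q, so ∇phi=0 decouples.
∂phi/∂p = -12(p - 1)(p + 4) = 0 at p ∈ {-4, 1}; ∂phi/∂q = -6(q - 2) = 0 at q ∈ {2}.
The Hessian is diagonal: diag(phi_pp, phi_qq). Second derivatives: phi_pp(-4)=60, phi_pp(1)=-60; phi_qq(2)=-6.
Saddle points occur where the two diagonal entries have opposite signs: (-4, 2). Count: 1.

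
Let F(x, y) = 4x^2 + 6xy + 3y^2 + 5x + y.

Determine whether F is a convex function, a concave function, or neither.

F is quadratic, so its Hessian is the constant matrix H = [[8, 6], [6, 6]].
det(H) = 12, tr(H) = 14.
det(H) > 0 and tr(H) > 0, so H is positive definite everywhere: convex.

convex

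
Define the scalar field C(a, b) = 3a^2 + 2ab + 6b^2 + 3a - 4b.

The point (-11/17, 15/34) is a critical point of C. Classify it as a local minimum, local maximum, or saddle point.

local minimum

The Hessian of C is constant: H = [[6, 2], [2, 12]].
det(H) = 6·12 − 2² = 68.
det(H) > 0 and tr(H) = 18 > 0, so H is positive definite and the point is a local minimum.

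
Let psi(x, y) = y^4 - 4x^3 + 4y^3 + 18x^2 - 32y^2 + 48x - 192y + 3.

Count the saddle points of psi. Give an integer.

3

psi separates as a function of x plus a function of y, so ∇psi=0 decouples.
∂psi/∂x = -12(x - 4)(x + 1) = 0 at x ∈ {-1, 4}; ∂psi/∂y = 4(y - 4)(y + 3)(y + 4) = 0 at y ∈ {-4, -3, 4}.
The Hessian is diagonal: diag(psi_xx, psi_yy). Second derivatives: psi_xx(-1)=60, psi_xx(4)=-60; psi_yy(-4)=32, psi_yy(-3)=-28, psi_yy(4)=224.
Saddle points occur where the two diagonal entries have opposite signs: (-1, -3), (4, -4), (4, 4). Count: 3.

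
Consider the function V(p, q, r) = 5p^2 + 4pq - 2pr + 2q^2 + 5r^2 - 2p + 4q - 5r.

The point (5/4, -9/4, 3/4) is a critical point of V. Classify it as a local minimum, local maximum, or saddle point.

local minimum

The Hessian is constant: H = [[10, 4, -2], [4, 4, 0], [-2, 0, 10]].
Leading principal minors: Δ₁ = 10, Δ₂ = 24, Δ₃ = 224.
All leading minors are positive, so H is positive definite: a local minimum.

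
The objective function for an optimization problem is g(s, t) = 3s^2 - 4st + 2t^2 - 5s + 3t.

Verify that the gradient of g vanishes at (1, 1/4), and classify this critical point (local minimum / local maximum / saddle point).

∇g = (6s - 4t - 5, -4s + 4t + 3); substituting (1, 1/4) gives ∇g = (0, 0), so (1, 1/4) is indeed a critical point.
The Hessian of g is constant: H = [[6, -4], [-4, 4]].
det(H) = 6·4 − (-4)² = 8.
det(H) > 0 and tr(H) = 10 > 0, so H is positive definite and the point is a local minimum.

local minimum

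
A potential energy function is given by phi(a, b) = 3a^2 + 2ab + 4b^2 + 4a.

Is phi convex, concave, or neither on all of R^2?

phi is quadratic, so its Hessian is the constant matrix H = [[6, 2], [2, 8]].
det(H) = 44, tr(H) = 14.
det(H) > 0 and tr(H) > 0, so H is positive definite everywhere: convex.

convex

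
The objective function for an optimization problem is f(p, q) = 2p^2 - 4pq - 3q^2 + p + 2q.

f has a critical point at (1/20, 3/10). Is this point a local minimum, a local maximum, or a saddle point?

saddle point

The Hessian of f is constant: H = [[4, -4], [-4, -6]].
det(H) = 4·(-6) − (-4)² = -40.
Since det(H) < 0, H is indefinite and the critical point is a saddle point.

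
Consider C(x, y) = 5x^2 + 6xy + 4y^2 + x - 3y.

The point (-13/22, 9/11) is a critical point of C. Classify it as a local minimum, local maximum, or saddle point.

The Hessian of C is constant: H = [[10, 6], [6, 8]].
det(H) = 10·8 − 6² = 44.
det(H) > 0 and tr(H) = 18 > 0, so H is positive definite and the point is a local minimum.

local minimum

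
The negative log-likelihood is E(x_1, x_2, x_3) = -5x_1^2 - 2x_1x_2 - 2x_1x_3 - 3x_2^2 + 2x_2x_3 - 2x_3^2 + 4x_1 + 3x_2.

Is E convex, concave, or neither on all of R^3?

concave

E is quadratic, so its Hessian is the constant matrix H = [[-10, -2, -2], [-2, -6, 2], [-2, 2, -4]].
Leading principal minors: -10, 56, -144.
Signs alternate −, +, − ⇒ H ≺ 0 ⇒ concave.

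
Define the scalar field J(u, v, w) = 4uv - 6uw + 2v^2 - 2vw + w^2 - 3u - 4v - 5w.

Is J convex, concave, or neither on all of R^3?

neither

J is quadratic, so its Hessian is the constant matrix H = [[0, 4, -6], [4, 4, -2], [-6, -2, 2]].
Leading principal minors: 0, -16, -80.
Neither pattern holds ⇒ H is indefinite ⇒ neither convex nor concave.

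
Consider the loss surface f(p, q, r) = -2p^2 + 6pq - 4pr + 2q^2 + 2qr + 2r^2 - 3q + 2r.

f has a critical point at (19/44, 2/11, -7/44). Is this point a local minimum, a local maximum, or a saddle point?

saddle point

The Hessian is constant: H = [[-4, 6, -4], [6, 4, 2], [-4, 2, 4]].
Leading principal minors: Δ₁ = -4, Δ₂ = -52, Δ₃ = -352.
The minors fit neither the all-positive nor the alternating-sign pattern, so H is indefinite: a saddle point.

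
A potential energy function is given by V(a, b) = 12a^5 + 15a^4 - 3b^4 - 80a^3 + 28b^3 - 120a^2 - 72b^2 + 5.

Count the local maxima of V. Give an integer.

4

V separates as a function of a plus a function of b, so ∇V=0 decouples.
∂V/∂a = 60a(a - 2)(a + 1)(a + 2) = 0 at a ∈ {-2, -1, 0, 2}; ∂V/∂b = -12b(b - 4)(b - 3) = 0 at b ∈ {0, 3, 4}.
The Hessian is diagonal: diag(V_aa, V_bb). Second derivatives: V_aa(-2)=-480, V_aa(-1)=180, V_aa(0)=-240, V_aa(2)=1440; V_bb(0)=-144, V_bb(3)=36, V_bb(4)=-48.
Local maxima occur where both diagonal entries negative: (-2, 0), (-2, 4), (0, 0), (0, 4). Count: 4.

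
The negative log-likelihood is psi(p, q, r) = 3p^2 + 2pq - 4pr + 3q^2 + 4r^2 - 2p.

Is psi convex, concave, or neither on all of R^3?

convex

psi is quadratic, so its Hessian is the constant matrix H = [[6, 2, -4], [2, 6, 0], [-4, 0, 8]].
Leading principal minors: 6, 32, 160.
All positive ⇒ H ≻ 0 ⇒ convex.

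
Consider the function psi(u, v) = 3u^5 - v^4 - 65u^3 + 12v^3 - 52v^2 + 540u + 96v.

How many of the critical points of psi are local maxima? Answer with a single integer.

4

psi separates as a function of u plus a function of v, so ∇psi=0 decouples.
∂psi/∂u = 15(u - 3)(u - 2)(u + 2)(u + 3) = 0 at u ∈ {-3, -2, 2, 3}; ∂psi/∂v = -4(v - 4)(v - 3)(v - 2) = 0 at v ∈ {2, 3, 4}.
The Hessian is diagonal: diag(psi_uu, psi_vv). Second derivatives: psi_uu(-3)=-450, psi_uu(-2)=300, psi_uu(2)=-300, psi_uu(3)=450; psi_vv(2)=-8, psi_vv(3)=4, psi_vv(4)=-8.
Local maxima occur where both diagonal entries negative: (-3, 2), (-3, 4), (2, 2), (2, 4). Count: 4.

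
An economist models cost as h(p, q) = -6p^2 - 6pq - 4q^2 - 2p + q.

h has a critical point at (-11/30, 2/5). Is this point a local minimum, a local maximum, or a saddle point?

The Hessian of h is constant: H = [[-12, -6], [-6, -8]].
det(H) = (-12)·(-8) − (-6)² = 60.
det(H) > 0 and tr(H) = -20 < 0, so H is negative definite and the point is a local maximum.

local maximum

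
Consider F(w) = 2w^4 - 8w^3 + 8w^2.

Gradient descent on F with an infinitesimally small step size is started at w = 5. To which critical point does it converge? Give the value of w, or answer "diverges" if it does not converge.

2

F'(w) = 8w(w - 2)(w - 1), so F'(5) = 480.
Gradient descent moves in the -F' direction, i.e. w is decreasing.
The nearest critical point in that direction is w = 2, where F'' = 16 > 0 (a local minimum). The iterate converges there.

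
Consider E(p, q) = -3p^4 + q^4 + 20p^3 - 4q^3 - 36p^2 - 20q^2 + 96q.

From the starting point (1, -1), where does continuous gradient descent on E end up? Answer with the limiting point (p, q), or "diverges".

E is separable, so gradient descent decouples: p follows -∂E/∂p, q follows -∂E/∂q.
∂E/∂p = -12p(p - 3)(p - 2); at p=1 this is -24, so p increases.
∂E/∂q = 4(q - 4)(q - 2)(q + 3); at q=-1 this is 120, so q decreases.
p converges to its nearest critical value 2 (a local min of the p-part); q converges to -3. The iterate converges to (2, -3).

(2, -3)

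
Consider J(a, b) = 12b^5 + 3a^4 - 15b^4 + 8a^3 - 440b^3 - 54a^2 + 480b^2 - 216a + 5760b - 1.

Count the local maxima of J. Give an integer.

2

J separates as a function of a plus a function of b, so ∇J=0 decouples.
∂J/∂a = 12(a - 3)(a + 2)(a + 3) = 0 at a ∈ {-3, -2, 3}; ∂J/∂b = 60(b - 4)(b - 3)(b + 2)(b + 4) = 0 at b ∈ {-4, -2, 3, 4}.
The Hessian is diagonal: diag(J_aa, J_bb). Second derivatives: J_aa(-3)=72, J_aa(-2)=-60, J_aa(3)=360; J_bb(-4)=-6720, J_bb(-2)=3600, J_bb(3)=-2100, J_bb(4)=2880.
Local maxima occur where both diagonal entries negative: (-2, -4), (-2, 3). Count: 2.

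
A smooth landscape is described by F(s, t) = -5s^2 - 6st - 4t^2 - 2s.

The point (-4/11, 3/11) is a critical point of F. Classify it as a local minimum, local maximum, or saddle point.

local maximum

The Hessian of F is constant: H = [[-10, -6], [-6, -8]].
det(H) = (-10)·(-8) − (-6)² = 44.
det(H) > 0 and tr(H) = -18 < 0, so H is negative definite and the point is a local maximum.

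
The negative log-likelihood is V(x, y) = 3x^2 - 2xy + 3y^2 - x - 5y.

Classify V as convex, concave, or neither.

convex

V is quadratic, so its Hessian is the constant matrix H = [[6, -2], [-2, 6]].
det(H) = 32, tr(H) = 12.
det(H) > 0 and tr(H) > 0, so H is positive definite everywhere: convex.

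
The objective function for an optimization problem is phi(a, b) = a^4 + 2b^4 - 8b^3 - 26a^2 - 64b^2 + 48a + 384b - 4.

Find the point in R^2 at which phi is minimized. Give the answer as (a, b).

phi(a,b) separates as P(a) + Q(b) − 4, so its minimum is min P + min Q − 4.
P'(a) = 4(a - 3)(a - 1)(a + 4) vanishes at a ∈ {-4, 1, 3}; Q'(b) = 8(b - 4)(b - 3)(b + 4) vanishes at b ∈ {-4, 3, 4}.
Local minima of P (where P''>0): P(-4)=-352, P(3)=-9. Local minima of Q: Q(-4)=-1536, Q(4)=512.
So the global minimum of phi is P(-4) + Q(-4) − 4 = -352 − 1536 − 4 = -1892, attained at (-4, -4).

(-4, -4)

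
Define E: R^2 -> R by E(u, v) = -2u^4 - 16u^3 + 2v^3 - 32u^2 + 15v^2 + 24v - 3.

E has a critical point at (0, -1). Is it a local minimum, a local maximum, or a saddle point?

saddle point

The mixed partial ∂²E/∂u∂v is 0, so the Hessian at any point is diag(E_uu, E_vv) = diag(-8(3u^2 + 12u + 8), 6(2v + 5)).
At (0, -1): H = diag(-64, 18).
The eigenvalues have opposite signs, so H is indefinite: a saddle point.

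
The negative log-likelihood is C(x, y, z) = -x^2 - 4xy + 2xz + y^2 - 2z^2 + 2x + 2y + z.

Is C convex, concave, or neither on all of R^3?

C is quadratic, so its Hessian is the constant matrix H = [[-2, -4, 2], [-4, 2, 0], [2, 0, -4]].
Leading principal minors: -2, -20, 72.
Neither pattern holds ⇒ H is indefinite ⇒ neither convex nor concave.

neither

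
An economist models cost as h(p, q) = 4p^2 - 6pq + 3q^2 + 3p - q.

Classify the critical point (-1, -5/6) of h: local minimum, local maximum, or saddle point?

The Hessian of h is constant: H = [[8, -6], [-6, 6]].
det(H) = 8·6 − (-6)² = 12.
det(H) > 0 and tr(H) = 14 > 0, so H is positive definite and the point is a local minimum.

local minimum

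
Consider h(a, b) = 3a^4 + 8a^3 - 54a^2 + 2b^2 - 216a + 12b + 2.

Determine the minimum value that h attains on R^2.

-691

h(a,b) separates as P(a) + Q(b) + 2, so its minimum is min P + min Q + 2.
P'(a) = 12(a - 3)(a + 2)(a + 3) vanishes at a ∈ {-3, -2, 3}; Q'(b) = 4b + 12 vanishes at b ∈ {-3}.
Local minima of P (where P''>0): P(-3)=189, P(3)=-675. Local minima of Q: Q(-3)=-18.
So the global minimum of h is P(3) + Q(-3) + 2 = -675 − 18 + 2 = -691, attained at (3, -3).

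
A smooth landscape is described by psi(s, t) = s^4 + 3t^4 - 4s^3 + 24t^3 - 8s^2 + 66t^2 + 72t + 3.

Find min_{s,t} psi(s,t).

-152

psi(s,t) separates as P(s) + Q(t) + 3, so its minimum is min P + min Q + 3.
P'(s) = 4s(s - 4)(s + 1) vanishes at s ∈ {-1, 0, 4}; Q'(t) = 12(t + 1)(t + 2)(t + 3) vanishes at t ∈ {-3, -2, -1}.
Local minima of P (where P''>0): P(-1)=-3, P(4)=-128. Local minima of Q: Q(-3)=-27, Q(-1)=-27.
So the global minimum of psi is P(4) + Q(-3) + 3 = -128 − 27 + 3 = -152, attained at (4, -3).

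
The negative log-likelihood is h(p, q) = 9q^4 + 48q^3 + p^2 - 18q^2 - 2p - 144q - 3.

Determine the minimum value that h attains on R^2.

-484

h(p,q) separates as A(p) + B(q) − 3, so its minimum is min A + min B − 3.
A'(p) = 2p - 2 vanishes at p ∈ {1}; B'(q) = 36(q - 1)(q + 1)(q + 4) vanishes at q ∈ {-4, -1, 1}.
Local minima of A (where A''>0): A(1)=-1. Local minima of B: B(-4)=-480, B(1)=-105.
So the global minimum of h is A(1) + B(-4) − 3 = -1 − 480 − 3 = -484, attained at (1, -4).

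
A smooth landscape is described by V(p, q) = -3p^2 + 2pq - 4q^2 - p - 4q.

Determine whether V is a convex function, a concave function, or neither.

concave

V is quadratic, so its Hessian is the constant matrix H = [[-6, 2], [2, -8]].
det(H) = 44, tr(H) = -14.
det(H) > 0 and tr(H) < 0, so H is negative definite everywhere: concave.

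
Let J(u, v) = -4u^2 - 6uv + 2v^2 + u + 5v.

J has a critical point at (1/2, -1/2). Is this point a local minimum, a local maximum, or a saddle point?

The Hessian of J is constant: H = [[-8, -6], [-6, 4]].
det(H) = (-8)·4 − (-6)² = -68.
Since det(H) < 0, H is indefinite and the critical point is a saddle point.

saddle point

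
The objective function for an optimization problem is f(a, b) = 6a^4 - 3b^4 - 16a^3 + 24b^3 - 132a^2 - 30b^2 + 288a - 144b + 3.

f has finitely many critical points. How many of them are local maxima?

2

f separates as a function of a plus a function of b, so ∇f=0 decouples.
∂f/∂a = 24(a - 4)(a - 1)(a + 3) = 0 at a ∈ {-3, 1, 4}; ∂f/∂b = -12(b - 4)(b - 3)(b + 1) = 0 at b ∈ {-1, 3, 4}.
The Hessian is diagonal: diag(f_aa, f_bb). Second derivatives: f_aa(-3)=672, f_aa(1)=-288, f_aa(4)=504; f_bb(-1)=-240, f_bb(3)=48, f_bb(4)=-60.
Local maxima occur where both diagonal entries negative: (1, -1), (1, 4). Count: 2.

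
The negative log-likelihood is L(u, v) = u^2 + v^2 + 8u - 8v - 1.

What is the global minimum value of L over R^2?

L(u,v) separates as P(u) + Q(v) − 1, so its minimum is min P + min Q − 1.
P'(u) = 2u + 8 vanishes at u ∈ {-4}; Q'(v) = 2v - 8 vanishes at v ∈ {4}.
Local minima of P (where P''>0): P(-4)=-16. Local minima of Q: Q(4)=-16.
So the global minimum of L is P(-4) + Q(4) − 1 = -16 − 16 − 1 = -33, attained at (-4, 4).

-33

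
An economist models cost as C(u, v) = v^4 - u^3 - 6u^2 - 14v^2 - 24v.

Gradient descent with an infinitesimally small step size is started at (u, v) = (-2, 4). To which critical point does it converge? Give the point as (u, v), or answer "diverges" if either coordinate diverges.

(-4, 3)

C is separable, so gradient descent decouples: u follows -∂C/∂u, v follows -∂C/∂v.
∂C/∂u = -3u(u + 4); at u=-2 this is 12, so u decreases.
∂C/∂v = 4(v - 3)(v + 1)(v + 2); at v=4 this is 120, so v decreases.
u converges to its nearest critical value -4 (a local min of the u-part); v converges to 3. The iterate converges to (-4, 3).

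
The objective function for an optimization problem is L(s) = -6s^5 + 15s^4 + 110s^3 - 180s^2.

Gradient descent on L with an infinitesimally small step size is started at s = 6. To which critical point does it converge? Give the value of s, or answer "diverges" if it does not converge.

diverges

L'(s) = -30s(s - 4)(s - 1)(s + 3), so L'(6) = -16200.
Gradient descent moves in the -L' direction, i.e. s is increasing.
There is no critical point above s=6, and L' keeps the same sign, so the iterate runs off to +∞.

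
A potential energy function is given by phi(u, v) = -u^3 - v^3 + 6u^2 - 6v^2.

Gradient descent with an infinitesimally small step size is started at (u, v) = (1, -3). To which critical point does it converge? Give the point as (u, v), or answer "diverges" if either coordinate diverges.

phi is separable, so gradient descent decouples: u follows -∂phi/∂u, v follows -∂phi/∂v.
∂phi/∂u = -3u(u - 4); at u=1 this is 9, so u decreases.
∂phi/∂v = -3v(v + 4); at v=-3 this is 9, so v decreases.
u converges to its nearest critical value 0 (a local min of the u-part); v converges to -4. The iterate converges to (0, -4).

(0, -4)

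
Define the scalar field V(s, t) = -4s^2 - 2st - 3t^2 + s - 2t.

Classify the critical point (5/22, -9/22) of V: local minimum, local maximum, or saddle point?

The Hessian of V is constant: H = [[-8, -2], [-2, -6]].
det(H) = (-8)·(-6) − (-2)² = 44.
det(H) > 0 and tr(H) = -14 < 0, so H is negative definite and the point is a local maximum.

local maximum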